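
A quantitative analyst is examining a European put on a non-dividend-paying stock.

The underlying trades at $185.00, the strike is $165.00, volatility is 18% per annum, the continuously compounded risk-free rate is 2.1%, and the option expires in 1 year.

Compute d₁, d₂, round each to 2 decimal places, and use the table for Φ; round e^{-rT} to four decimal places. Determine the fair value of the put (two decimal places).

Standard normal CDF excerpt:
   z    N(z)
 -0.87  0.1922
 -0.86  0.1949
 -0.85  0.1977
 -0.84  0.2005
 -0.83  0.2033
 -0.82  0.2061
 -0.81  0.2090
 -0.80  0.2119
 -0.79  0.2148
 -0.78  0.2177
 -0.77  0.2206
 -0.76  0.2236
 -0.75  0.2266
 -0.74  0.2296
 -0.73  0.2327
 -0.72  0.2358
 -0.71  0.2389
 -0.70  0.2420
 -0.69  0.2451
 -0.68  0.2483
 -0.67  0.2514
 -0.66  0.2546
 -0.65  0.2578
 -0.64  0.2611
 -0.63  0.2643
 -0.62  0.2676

σ√T = 0.18 × 1.0000 = 0.1800
d₁ = [ln(185/165) + (0.021 + 0.18²/2)·1] / 0.1800 = [0.1144 + 0.0372] / 0.1800 = 0.8423 → 0.84
d₂ = d₁ − σ√T = 0.8423 − 0.1800 = 0.6623 → 0.66
exp(−rT) = exp(−0.021·1) = 0.9792
P = 165·0.9792·N(-0.66) − 185·N(-0.84) = 165·0.9792·0.2546 − 185·0.2005 = 41.1352 − 37.0925 = 4.0427

$4.04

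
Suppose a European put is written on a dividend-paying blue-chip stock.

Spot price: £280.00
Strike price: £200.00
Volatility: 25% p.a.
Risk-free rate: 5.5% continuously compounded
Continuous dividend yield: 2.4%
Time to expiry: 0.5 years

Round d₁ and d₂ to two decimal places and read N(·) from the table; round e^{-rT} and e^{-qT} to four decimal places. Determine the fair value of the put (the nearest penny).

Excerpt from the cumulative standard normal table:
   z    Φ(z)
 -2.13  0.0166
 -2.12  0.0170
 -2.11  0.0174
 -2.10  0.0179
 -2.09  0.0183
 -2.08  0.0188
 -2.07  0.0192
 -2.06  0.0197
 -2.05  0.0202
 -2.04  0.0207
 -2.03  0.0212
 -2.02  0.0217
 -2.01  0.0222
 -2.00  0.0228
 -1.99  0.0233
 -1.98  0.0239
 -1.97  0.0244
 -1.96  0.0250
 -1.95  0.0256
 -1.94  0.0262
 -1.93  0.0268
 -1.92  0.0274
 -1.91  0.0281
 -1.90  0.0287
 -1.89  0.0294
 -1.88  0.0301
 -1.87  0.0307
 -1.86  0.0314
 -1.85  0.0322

T = 0.5;  σ√T = 0.1768
d₁ = [ln(280/200) + (0.055 − 0.024 + ½·0.25²)·0.5] / (σ√T) = (0.3365 + 0.0311) / 0.1768 = 2.0794 ⇒ 2.08
d₂ = 2.0794 − 0.1768 = 1.9027 ⇒ 1.90
e^(−qT) = e^(−0.024·0.5) = 0.9881;  e^(−rT) = e^(−0.055·0.5) = 0.9729
P = 200·0.9729·N(-1.90) − 280·0.9881·N(-2.08) = 200·0.9729·0.0287 − 280·0.9881·0.0188 = 5.5844 − 5.2014 = 0.3831

£0.38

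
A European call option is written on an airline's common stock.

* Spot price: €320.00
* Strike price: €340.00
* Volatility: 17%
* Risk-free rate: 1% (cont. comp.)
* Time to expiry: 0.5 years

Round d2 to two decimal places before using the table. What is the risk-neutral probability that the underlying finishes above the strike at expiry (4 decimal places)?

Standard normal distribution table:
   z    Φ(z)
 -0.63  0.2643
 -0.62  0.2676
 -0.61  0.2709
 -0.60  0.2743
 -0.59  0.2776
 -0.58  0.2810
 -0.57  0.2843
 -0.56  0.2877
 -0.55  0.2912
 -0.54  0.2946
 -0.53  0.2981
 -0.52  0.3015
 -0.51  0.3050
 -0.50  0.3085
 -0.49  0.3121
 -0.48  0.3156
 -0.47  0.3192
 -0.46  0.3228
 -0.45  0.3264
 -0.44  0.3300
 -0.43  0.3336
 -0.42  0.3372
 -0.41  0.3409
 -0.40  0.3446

σ√T = 0.17 × 0.7071 = 0.1202
d₁ = [ln(320/340) + (0.01 + 0.17²/2)·0.5] / 0.1202 = [-0.0606 + 0.0122] / 0.1202 = -0.4026 ⇒ -0.40
d₂ = d₁ − σ√T = -0.4026 − 0.1202 = -0.5228 ⇒ -0.52
Risk-neutral Pr[S_T > K] = N(d₂) = N(-0.52) = 0.3015

0.3015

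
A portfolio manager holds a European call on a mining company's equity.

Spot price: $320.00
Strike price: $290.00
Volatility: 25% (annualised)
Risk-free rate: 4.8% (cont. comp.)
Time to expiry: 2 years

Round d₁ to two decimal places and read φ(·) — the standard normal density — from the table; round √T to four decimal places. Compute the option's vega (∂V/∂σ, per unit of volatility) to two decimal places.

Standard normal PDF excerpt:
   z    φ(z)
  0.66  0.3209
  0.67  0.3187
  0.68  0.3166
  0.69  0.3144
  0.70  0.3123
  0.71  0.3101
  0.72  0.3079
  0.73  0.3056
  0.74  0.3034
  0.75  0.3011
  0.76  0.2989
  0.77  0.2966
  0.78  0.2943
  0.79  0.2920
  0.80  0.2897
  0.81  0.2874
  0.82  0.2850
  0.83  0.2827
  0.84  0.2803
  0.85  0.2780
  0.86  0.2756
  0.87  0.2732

138.30

σ√T = 0.25 × 1.4142 = 0.3536
d₁ = [ln(320/290) + (0.048 + ½·0.25²)·2] / (σ√T) = (0.0984 + 0.1585) / 0.3536 = 0.7267 which rounds to 0.73
√T = √2 = 1.4142
φ(d₁) = φ(0.73) = 0.3056
vega = S·φ(d₁)·√T = 320·0.3056·1.4142 = 138.2974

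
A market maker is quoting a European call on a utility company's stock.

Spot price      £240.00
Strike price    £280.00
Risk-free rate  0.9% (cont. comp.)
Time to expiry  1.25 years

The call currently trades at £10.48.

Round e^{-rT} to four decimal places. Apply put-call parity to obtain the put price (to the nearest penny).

£47.34

e^(−rT) = e^(−0.009·1.25) = 0.9888
Put-call parity: C − P = S − K·e^(−rT) = 240 − 280·0.9888 = 240 − 276.8640 = -36.8640
P = C − (C − P) = 10.48 − (-36.8640) = 47.3440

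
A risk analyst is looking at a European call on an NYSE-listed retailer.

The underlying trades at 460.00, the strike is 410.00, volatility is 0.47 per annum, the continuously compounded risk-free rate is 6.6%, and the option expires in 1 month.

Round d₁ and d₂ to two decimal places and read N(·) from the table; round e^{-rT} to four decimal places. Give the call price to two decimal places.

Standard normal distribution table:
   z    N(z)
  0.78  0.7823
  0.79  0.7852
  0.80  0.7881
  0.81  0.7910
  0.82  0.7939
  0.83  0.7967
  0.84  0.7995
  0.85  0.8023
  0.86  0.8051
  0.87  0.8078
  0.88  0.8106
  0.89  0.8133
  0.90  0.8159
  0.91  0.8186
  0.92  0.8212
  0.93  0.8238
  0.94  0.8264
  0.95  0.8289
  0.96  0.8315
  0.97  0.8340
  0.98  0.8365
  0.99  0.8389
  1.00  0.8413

σ√T = 0.47·√0.08333 = 0.1357
d₁ = [ln(460/410) + (0.066 + ½·0.47²)·0.08333] / (σ√T) = (0.1151 + 0.0147) / 0.1357 = 0.9565 → 0.96
d₂ = 0.9565 − 0.1357 = 0.8208 → 0.82
e^(−rT) = e^(−0.066·0.08333) = 0.9945
N(d₁) = N(0.96) = 0.8315;  N(d₂) = N(0.82) = 0.7939
C = 460·0.8315 − 410·0.9945·0.7939 = 382.4900 − 323.7088 = 58.7812

58.78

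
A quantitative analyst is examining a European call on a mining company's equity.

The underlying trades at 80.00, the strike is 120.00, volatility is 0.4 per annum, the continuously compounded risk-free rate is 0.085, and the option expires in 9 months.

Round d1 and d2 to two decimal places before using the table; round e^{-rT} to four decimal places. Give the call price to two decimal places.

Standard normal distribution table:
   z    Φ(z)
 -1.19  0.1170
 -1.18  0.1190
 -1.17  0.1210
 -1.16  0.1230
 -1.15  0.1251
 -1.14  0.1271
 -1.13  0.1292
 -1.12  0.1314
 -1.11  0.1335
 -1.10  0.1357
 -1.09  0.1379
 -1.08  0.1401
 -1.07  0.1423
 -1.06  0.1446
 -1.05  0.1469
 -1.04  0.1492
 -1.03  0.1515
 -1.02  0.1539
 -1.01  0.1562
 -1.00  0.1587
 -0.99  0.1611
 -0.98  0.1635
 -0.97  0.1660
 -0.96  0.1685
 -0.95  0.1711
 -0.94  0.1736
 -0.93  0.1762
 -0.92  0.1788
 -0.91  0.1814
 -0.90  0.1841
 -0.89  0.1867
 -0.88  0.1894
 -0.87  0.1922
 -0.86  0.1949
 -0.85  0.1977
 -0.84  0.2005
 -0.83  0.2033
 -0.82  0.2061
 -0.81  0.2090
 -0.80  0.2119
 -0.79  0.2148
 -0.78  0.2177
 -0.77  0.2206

2.87

σ√T = 0.4·√0.75 = 0.3464
ln(S/K) + (r + σ²/2)T = ln(80/120) + (0.085 + 0.4²/2)·0.75 = -0.4055 + 0.1238 = -0.2817
d₁ = -0.2817 / 0.3464 = -0.8132 → -0.81
d₂ = d₁ − σ√T = -0.8132 − 0.3464 = -1.1597 → -1.16
e^(−rT) = e^(−0.085·0.75) = 0.9382
C = 80·N(-0.81) − 120·0.9382·N(-1.16) = 80·0.2090 − 120·0.9382·0.1230 = 16.7200 − 13.8478 = 2.8722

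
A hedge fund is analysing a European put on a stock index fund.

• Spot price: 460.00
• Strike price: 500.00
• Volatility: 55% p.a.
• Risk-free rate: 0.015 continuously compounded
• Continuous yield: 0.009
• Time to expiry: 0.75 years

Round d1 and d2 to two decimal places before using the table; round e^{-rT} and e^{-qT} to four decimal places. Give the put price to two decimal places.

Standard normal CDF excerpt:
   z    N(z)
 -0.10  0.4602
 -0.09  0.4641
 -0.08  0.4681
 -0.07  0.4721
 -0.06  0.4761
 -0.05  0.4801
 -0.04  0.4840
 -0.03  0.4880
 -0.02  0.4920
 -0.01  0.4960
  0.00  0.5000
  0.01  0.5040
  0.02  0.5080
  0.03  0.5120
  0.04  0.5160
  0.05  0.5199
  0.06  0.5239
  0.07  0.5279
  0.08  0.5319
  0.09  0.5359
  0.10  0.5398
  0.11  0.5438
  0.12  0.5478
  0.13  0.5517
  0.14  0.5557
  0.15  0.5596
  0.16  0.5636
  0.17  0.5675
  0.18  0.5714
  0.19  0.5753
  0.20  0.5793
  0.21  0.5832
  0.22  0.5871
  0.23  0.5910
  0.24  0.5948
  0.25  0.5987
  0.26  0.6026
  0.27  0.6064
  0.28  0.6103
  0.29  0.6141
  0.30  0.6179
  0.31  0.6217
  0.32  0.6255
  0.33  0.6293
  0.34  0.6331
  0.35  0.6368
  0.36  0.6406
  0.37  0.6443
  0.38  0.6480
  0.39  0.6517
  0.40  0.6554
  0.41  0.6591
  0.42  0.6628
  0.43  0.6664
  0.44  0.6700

108.32

σ√T = 0.55 × 0.8660 = 0.4763
d₁ = [ln(460/500) + (0.015 − 0.009 + 0.55²/2)·0.75] / 0.4763 = [-0.0834 + 0.1179] / 0.4763 = 0.0725 → 0.07
d₂ = d₁ − σ√T = 0.0725 − 0.4763 = -0.4038 → -0.40
exp(−qT) = exp(−0.009·0.75) = 0.9933;  exp(−rT) = exp(−0.015·0.75) = 0.9888
P = 500·0.9888·N(0.40) − 460·0.9933·N(-0.07) = 500·0.9888·0.6554 − 460·0.9933·0.4721 = 324.0298 − 215.7110 = 108.3188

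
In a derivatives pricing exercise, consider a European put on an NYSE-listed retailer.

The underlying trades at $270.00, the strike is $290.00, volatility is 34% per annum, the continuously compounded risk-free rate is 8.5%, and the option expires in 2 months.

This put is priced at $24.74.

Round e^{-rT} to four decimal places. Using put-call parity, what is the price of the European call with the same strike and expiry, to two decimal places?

$8.83

e^(−rT) = e^(−0.085·0.1667) = 0.9859
Put-call parity: C − P = S − K·e^(−rT) = 270 − 290·0.9859 = 270 − 285.9110 = -15.9110
C = P + (C − P) = 24.74 + (-15.9110) = 8.8290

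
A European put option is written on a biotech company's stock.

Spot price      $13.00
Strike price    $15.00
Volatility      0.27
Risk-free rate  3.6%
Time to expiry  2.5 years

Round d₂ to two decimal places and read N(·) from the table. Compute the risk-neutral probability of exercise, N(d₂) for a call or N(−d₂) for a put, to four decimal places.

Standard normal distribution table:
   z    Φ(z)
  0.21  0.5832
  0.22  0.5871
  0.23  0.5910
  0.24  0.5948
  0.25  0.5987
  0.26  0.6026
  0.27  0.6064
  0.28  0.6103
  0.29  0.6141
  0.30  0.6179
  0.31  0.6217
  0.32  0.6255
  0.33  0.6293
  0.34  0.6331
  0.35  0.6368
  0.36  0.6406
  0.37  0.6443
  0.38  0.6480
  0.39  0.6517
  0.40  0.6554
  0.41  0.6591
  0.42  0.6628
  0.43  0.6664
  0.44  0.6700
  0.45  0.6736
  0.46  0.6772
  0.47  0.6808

σ√T = 0.27·√2.5 = 0.4269
ln(S/K) + (r + σ²/2)T = ln(13/15) + (0.036 + 0.27²/2)·2.5 = -0.1431 + 0.1811 = 0.0380
d₁ = 0.0380 / 0.4269 = 0.0891 ≈ 0.09
d₂ = d₁ − σ√T = 0.0891 − 0.4269 = -0.3378 ≈ -0.34
Pr(exercise) under Q = N(−d₂) = N(0.34) = 0.6331

0.6331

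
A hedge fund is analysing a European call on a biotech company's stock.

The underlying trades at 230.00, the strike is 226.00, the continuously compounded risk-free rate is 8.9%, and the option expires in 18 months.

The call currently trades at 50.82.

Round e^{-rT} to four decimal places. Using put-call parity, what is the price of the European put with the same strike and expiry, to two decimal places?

e^(−rT) = e^(−0.089·1.5) = 0.8750
Put-call parity: C − P = S − K·e^(−rT) = 230 − 226·0.8750 = 230 − 197.7500 = 32.2500
P = C − (C − P) = 50.82 − (32.2500) = 18.5700

18.57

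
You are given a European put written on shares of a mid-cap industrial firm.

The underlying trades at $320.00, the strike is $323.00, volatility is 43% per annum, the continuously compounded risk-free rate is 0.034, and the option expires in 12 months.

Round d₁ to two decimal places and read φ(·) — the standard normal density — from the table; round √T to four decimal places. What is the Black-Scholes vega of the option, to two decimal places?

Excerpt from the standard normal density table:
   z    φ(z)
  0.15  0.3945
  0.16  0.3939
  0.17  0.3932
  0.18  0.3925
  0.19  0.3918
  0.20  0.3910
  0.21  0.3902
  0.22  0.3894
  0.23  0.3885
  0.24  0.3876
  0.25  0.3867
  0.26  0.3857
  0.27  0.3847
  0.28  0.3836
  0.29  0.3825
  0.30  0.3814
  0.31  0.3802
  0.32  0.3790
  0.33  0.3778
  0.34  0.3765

σ√T = 0.43·√1 = 0.4300
d₁ = [ln(320/323) + (0.034 + 0.43²/2)·1] / 0.4300 = [-0.0093 + 0.1265] / 0.4300 = 0.2724 → 0.27
√T = √1 = 1.0000
φ(d₁) = φ(0.27) = 0.3847
vega = S·φ(d₁)·√T = 320·0.3847·1.0000 = 123.1040

123.10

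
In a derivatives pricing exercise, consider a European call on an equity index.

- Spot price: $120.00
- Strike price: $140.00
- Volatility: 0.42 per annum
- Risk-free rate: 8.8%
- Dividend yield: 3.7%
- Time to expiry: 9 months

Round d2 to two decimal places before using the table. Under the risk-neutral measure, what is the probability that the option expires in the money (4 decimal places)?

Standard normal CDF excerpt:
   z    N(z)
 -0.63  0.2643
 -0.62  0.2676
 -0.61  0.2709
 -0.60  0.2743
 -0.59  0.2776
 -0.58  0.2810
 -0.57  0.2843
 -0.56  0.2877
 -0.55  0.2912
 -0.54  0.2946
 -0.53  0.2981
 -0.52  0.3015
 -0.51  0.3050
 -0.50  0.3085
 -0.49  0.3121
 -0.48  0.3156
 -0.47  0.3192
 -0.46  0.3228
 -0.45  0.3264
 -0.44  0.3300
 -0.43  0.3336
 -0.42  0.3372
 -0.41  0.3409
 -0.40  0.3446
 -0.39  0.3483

σ√T = 0.42 × 0.8660 = 0.3637
d₁ = [ln(120/140) + (0.088 − 0.037 + ½·0.42²)·0.75] / (σ√T) = (-0.1542 + 0.1044) / 0.3637 = -0.1368 → -0.14
d₂ = -0.1368 − 0.3637 = -0.5005 → -0.50
Risk-neutral Pr[S_T > K] = N(d₂) = N(-0.50) = 0.3085

0.3085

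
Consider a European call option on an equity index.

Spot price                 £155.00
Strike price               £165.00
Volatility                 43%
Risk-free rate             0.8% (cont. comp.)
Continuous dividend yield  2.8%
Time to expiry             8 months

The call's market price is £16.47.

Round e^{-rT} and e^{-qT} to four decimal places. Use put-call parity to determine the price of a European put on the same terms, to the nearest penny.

e^(−qT) = e^(−0.028·0.6667) = 0.9815;  e^(−rT) = e^(−0.008·0.6667) = 0.9947
Put-call parity: C − P = S·e^(−qT) − K·e^(−rT) = 155·0.9815 − 165·0.9947 = 152.1325 − 164.1255 = -11.9930
P = C − (C − P) = 16.47 − (-11.9930) = 28.4630

£28.46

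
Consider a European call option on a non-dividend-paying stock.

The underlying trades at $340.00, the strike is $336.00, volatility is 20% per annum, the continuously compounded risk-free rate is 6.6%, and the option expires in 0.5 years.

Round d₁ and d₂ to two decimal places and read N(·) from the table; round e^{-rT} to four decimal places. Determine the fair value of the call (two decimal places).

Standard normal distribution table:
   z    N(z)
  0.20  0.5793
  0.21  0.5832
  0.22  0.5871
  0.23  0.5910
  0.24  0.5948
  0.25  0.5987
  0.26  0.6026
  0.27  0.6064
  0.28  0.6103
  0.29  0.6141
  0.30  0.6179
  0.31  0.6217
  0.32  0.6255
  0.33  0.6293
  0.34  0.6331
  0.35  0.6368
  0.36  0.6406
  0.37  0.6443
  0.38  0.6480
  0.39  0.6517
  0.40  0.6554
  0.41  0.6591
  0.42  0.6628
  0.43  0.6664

$26.95

σ√T = 0.2·√0.5 = 0.1414
ln(S/K) + (r + σ²/2)T = ln(340/336) + (0.066 + 0.2²/2)·0.5 = 0.0118 + 0.0430 = 0.0548
d₁ = 0.0548 / 0.1414 = 0.3877 ⇒ 0.39
d₂ = d₁ − σ√T = 0.3877 − 0.1414 = 0.2463 ⇒ 0.25
e^(−rT) = e^(−0.066·0.5) = 0.9675
N(d₁) = N(0.39) = 0.6517;  N(d₂) = N(0.25) = 0.5987
C = 340·0.6517 − 336·0.9675·0.5987 = 221.5780 − 194.6254 = 26.9526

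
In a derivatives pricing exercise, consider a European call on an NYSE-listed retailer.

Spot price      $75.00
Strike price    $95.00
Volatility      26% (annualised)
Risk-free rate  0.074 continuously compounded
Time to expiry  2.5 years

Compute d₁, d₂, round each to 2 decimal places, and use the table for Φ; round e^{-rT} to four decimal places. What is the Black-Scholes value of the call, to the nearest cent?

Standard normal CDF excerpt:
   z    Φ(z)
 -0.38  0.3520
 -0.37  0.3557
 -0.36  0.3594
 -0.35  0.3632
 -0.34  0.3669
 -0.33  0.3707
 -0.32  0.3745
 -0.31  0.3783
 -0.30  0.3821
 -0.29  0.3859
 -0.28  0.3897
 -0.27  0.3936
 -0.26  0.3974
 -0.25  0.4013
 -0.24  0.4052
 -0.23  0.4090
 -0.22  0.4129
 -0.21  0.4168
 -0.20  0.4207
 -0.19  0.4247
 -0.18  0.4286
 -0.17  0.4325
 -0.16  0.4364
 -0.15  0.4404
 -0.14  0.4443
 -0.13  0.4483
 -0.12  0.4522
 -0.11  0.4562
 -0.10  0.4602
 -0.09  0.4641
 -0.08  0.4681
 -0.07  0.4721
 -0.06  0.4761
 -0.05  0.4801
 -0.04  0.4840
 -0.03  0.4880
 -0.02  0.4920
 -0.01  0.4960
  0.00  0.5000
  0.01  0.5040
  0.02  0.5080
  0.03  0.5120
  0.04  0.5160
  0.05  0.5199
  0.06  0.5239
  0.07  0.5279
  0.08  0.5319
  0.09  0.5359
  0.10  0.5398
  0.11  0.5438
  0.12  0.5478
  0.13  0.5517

T = 2.5;  σ√T = 0.4111
d₁ = [ln(75/95) + (0.074 + 0.26²/2)·2.5] / 0.4111 = [-0.2364 + 0.2695] / 0.4111 = 0.0805 which rounds to 0.08
d₂ = d₁ − σ√T = 0.0805 − 0.4111 = -0.3306 which rounds to -0.33
e^(−rT) = e^(−0.074·2.5) = 0.8311
N(d₁) = N(0.08) = 0.5319;  N(d₂) = N(-0.33) = 0.3707
C = 75·0.5319 − 95·0.8311·0.3707 = 39.8925 − 29.2684 = 10.6241

$10.62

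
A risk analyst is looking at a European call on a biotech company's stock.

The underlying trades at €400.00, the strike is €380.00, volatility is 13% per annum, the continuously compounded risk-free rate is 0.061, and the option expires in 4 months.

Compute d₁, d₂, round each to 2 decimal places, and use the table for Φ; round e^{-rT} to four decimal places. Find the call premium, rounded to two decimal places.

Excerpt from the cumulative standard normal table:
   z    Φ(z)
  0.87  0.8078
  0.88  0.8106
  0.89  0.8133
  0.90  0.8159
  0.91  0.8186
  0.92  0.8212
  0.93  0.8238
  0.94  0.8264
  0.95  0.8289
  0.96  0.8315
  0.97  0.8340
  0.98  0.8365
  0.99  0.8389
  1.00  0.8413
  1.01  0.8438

€29.78

σ√T = 0.13 × 0.5774 = 0.0751
d₁ = [ln(400/380) + (0.061 + 0.13²/2)·0.3333] / 0.0751 = [0.0513 + 0.0231] / 0.0751 = 0.9918 → 0.99
d₂ = d₁ − σ√T = 0.9918 − 0.0751 = 0.9168 → 0.92
e^(−rT) = e^(−0.061·0.3333) = 0.9799
N(d₁) = N(0.99) = 0.8389;  N(d₂) = N(0.92) = 0.8212
C = 400·0.8389 − 380·0.9799·0.8212 = 335.5600 − 305.7837 = 29.7763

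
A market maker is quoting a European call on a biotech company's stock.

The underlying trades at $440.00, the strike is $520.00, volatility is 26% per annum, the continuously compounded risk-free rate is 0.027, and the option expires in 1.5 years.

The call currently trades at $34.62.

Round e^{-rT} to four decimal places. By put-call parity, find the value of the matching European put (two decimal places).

e^(−rT) = e^(−0.027·1.5) = 0.9603
Put-call parity: C − P = S − K·e^(−rT) = 440 − 520·0.9603 = 440 − 499.3560 = -59.3560
P = C − (C − P) = 34.62 − (-59.3560) = 93.9760

$93.98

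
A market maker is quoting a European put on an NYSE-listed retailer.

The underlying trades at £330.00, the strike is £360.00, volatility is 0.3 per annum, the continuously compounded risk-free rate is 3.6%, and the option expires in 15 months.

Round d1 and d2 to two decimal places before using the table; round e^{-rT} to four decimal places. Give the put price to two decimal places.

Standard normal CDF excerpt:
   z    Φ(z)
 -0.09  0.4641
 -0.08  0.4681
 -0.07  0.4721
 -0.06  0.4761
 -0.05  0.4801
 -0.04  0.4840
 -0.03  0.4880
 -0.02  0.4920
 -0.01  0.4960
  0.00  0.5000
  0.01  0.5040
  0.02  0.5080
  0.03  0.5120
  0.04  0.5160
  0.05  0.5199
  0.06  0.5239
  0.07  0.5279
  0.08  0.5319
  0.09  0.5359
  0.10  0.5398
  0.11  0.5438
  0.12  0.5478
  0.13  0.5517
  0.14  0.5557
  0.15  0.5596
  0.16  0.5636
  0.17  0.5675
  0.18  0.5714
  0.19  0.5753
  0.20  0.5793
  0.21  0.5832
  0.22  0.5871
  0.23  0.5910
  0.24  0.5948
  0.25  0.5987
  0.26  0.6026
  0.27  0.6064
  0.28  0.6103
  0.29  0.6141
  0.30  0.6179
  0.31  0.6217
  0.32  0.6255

£51.63

σ√T = 0.3·√1.25 = 0.3354
d₁ = [ln(330/360) + (0.036 + 0.3²/2)·1.25] / 0.3354 = [-0.0870 + 0.1012] / 0.3354 = 0.0425 → 0.04
d₂ = d₁ − σ√T = 0.0425 − 0.3354 = -0.2930 → -0.29
exp(−rT) = exp(−0.036·1.25) = 0.9560
N(−d₂) = N(0.29) = 0.6141;  N(−d₁) = N(-0.04) = 0.4840
P = 360·0.9560·0.6141 − 330·0.4840 = 211.3487 − 159.7200 = 51.6287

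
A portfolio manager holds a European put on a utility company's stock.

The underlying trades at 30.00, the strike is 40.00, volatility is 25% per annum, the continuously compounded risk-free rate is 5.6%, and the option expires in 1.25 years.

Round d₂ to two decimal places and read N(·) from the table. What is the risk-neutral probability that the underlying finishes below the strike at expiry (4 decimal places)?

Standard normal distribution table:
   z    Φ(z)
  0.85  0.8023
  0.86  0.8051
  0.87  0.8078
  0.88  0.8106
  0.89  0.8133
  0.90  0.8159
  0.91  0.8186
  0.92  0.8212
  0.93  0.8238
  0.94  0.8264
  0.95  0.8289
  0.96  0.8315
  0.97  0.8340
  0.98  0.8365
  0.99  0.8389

T = 1.25;  σ√T = 0.2795
d₁ = [ln(30/40) + (0.056 + ½·0.25²)·1.25] / (σ√T) = (-0.2877 + 0.1091) / 0.2795 = -0.6390 ⇒ -0.64
d₂ = -0.6390 − 0.2795 = -0.9186 ⇒ -0.92
Risk-neutral Pr[S_T < K] = N(−d₂) = N(0.92) = 0.8212

0.8212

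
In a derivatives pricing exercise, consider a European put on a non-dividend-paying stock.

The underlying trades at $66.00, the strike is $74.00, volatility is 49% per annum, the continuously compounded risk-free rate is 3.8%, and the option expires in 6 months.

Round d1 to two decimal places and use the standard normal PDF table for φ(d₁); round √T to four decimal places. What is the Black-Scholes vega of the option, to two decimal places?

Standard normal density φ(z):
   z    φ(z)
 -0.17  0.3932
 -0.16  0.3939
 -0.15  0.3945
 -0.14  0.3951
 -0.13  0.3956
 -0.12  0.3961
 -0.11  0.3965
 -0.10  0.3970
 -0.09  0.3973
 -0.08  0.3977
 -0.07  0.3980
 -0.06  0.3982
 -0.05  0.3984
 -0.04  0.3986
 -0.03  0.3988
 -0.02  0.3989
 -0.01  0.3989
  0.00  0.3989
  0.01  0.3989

σ√T = 0.49 × 0.7071 = 0.3465
ln(S/K) + (r + σ²/2)T = ln(66/74) + (0.038 + 0.49²/2)·0.5 = -0.1144 + 0.0790 = -0.0354
d₁ = -0.0354 / 0.3465 = -0.1021 which rounds to -0.10
√T = √0.5 = 0.7071
φ(d₁) = φ(-0.10) = 0.3970
vega = S·φ(d₁)·√T = 66·0.3970·0.7071 = 18.5274

18.53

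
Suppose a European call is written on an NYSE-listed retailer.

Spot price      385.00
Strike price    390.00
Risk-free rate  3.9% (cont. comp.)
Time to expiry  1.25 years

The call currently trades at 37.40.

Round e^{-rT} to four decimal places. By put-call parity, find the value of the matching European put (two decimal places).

23.84

e^(−rT) = e^(−0.039·1.25) = 0.9524
Put-call parity: C − P = S − K·e^(−rT) = 385 − 390·0.9524 = 385 − 371.4360 = 13.5640
P = C − (C − P) = 37.40 − (13.5640) = 23.8360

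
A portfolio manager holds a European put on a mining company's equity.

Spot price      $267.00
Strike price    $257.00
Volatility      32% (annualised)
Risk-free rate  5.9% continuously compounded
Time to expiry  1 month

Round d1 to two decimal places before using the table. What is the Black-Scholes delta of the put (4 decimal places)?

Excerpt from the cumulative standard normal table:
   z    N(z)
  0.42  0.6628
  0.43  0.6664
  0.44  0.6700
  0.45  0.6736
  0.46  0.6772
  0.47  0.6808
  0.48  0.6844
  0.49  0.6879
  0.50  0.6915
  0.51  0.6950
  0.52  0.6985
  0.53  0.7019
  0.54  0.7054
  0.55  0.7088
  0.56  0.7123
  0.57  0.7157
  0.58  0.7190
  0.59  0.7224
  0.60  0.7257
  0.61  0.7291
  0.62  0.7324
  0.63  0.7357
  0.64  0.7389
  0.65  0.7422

T = 0.08333;  σ√T = 0.0924
d₁ = [ln(267/257) + (0.059 + 0.32²/2)·0.08333] / 0.0924 = [0.0382 + 0.0092] / 0.0924 = 0.5126 which rounds to 0.51
N(d₁) = N(0.51) = 0.6950
Δ_put = N(d₁) − 1 = 0.6950 − 1 = -0.3050

-0.3050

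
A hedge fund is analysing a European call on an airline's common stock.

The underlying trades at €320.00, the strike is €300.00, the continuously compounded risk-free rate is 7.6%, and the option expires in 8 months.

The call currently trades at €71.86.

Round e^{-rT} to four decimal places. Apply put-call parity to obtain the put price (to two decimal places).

€37.04

exp(−rT) = exp(−0.076·0.6667) = 0.9506
Put-call parity: C − P = S − K·e^(−rT) = 320 − 300·0.9506 = 320 − 285.1800 = 34.8200
P = C − (C − P) = 71.86 − (34.8200) = 37.0400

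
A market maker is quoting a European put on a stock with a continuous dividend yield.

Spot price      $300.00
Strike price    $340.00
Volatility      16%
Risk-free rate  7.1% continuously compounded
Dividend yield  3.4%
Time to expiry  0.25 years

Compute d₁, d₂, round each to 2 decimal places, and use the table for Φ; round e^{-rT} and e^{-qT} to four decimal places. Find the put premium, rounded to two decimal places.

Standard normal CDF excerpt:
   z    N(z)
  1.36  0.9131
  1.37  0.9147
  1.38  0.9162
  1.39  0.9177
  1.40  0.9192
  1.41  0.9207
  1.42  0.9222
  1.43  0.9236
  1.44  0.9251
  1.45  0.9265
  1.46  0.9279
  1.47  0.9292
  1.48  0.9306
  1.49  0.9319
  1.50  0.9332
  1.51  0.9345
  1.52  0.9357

σ√T = 0.16 × 0.5000 = 0.0800
d₁ = [ln(300/340) + (0.071 − 0.034 + 0.16²/2)·0.25] / 0.0800 = [-0.1252 + 0.0124] / 0.0800 = -1.4089 ≈ -1.41
d₂ = d₁ − σ√T = -1.4089 − 0.0800 = -1.4889 ≈ -1.49
exp(−qT) = exp(−0.034·0.25) = 0.9915;  exp(−rT) = exp(−0.071·0.25) = 0.9824
P = 340·0.9824·N(1.49) − 300·0.9915·N(1.41) = 340·0.9824·0.9319 − 300·0.9915·0.9207 = 311.2695 − 273.8622 = 37.4073

$37.41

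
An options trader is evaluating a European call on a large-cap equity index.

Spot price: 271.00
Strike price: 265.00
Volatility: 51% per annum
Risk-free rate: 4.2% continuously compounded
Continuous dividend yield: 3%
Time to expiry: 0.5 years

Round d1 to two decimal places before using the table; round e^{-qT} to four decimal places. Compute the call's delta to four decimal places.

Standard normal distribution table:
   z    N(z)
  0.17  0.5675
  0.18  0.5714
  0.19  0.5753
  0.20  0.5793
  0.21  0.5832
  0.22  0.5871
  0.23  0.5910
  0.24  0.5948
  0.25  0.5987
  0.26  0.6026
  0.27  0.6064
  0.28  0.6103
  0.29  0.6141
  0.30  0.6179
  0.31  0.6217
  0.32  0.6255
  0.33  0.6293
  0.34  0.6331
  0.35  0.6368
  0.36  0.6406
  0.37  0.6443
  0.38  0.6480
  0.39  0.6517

T = 0.5;  σ√T = 0.3606
d₁ = [ln(271/265) + (0.042 − 0.03 + 0.51²/2)·0.5] / 0.3606 = [0.0224 + 0.0710] / 0.3606 = 0.2590 → 0.26
N(d₁) = N(0.26) = 0.6026
Δ_call = exp(−qT)·N(d₁) = 0.9851·0.6026 = 0.5936

0.5936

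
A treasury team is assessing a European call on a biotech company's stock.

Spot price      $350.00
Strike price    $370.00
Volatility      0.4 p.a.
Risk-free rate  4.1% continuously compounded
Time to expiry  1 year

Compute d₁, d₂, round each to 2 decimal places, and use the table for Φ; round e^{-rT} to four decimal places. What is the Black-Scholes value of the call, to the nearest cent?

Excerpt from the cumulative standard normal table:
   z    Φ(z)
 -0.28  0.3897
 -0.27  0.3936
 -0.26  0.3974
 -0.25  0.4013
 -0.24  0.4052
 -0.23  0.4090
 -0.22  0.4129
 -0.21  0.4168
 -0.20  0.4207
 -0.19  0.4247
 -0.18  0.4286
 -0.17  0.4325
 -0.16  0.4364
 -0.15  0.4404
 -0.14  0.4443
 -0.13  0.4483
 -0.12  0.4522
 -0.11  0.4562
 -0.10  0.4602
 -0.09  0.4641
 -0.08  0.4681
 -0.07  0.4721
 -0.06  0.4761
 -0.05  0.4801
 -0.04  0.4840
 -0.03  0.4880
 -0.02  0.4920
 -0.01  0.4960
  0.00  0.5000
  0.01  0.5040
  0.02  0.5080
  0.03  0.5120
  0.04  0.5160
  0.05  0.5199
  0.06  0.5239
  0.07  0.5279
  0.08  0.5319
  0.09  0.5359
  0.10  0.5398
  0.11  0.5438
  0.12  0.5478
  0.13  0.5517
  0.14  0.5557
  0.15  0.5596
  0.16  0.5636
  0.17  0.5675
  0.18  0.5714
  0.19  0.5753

$53.36

σ√T = 0.4 × 1.0000 = 0.4000
d₁ = [ln(350/370) + (0.041 + 0.4²/2)·1] / 0.4000 = [-0.0556 + 0.1210] / 0.4000 = 0.1636 → 0.16
d₂ = d₁ − σ√T = 0.1636 − 0.4000 = -0.2364 → -0.24
e^(−rT) = e^(−0.041·1) = 0.9598
C = 350·N(0.16) − 370·0.9598·N(-0.24) = 350·0.5636 − 370·0.9598·0.4052 = 197.2600 − 143.8971 = 53.3629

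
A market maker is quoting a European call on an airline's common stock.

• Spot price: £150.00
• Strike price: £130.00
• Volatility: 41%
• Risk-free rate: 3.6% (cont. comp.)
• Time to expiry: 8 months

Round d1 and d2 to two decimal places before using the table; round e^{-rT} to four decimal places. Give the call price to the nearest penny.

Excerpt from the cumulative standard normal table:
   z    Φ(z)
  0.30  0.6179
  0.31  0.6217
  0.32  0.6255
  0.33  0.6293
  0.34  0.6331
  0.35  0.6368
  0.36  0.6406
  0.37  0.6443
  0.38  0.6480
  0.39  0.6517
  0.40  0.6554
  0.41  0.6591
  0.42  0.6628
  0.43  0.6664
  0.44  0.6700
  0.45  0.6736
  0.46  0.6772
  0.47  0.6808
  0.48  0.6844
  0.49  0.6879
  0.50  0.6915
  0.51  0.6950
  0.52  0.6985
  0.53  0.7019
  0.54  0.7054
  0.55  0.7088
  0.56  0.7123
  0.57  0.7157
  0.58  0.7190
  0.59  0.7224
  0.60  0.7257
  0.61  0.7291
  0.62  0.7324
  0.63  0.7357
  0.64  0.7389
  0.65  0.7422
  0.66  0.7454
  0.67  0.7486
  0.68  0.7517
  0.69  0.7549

σ√T = 0.41·√0.6667 = 0.3348
d₁ = [ln(150/130) + (0.036 + 0.41²/2)·0.6667] / 0.3348 = [0.1431 + 0.0800] / 0.3348 = 0.6665 ⇒ 0.67
d₂ = d₁ − σ√T = 0.6665 − 0.3348 = 0.3318 ⇒ 0.33
exp(−rT) = exp(−0.036·0.6667) = 0.9763
C = 150·N(0.67) − 130·0.9763·N(0.33) = 150·0.7486 − 130·0.9763·0.6293 = 112.2900 − 79.8701 = 32.4199

£32.42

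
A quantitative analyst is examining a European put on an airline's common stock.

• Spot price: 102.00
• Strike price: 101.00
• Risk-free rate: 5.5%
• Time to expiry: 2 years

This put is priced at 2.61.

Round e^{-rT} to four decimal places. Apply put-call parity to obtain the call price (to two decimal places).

e^(−rT) = e^(−0.055·2) = 0.8958
Put-call parity: C − P = S − K·e^(−rT) = 102 − 101·0.8958 = 102 − 90.4758 = 11.5242
C = P + (C − P) = 2.61 + (11.5242) = 14.1342

14.13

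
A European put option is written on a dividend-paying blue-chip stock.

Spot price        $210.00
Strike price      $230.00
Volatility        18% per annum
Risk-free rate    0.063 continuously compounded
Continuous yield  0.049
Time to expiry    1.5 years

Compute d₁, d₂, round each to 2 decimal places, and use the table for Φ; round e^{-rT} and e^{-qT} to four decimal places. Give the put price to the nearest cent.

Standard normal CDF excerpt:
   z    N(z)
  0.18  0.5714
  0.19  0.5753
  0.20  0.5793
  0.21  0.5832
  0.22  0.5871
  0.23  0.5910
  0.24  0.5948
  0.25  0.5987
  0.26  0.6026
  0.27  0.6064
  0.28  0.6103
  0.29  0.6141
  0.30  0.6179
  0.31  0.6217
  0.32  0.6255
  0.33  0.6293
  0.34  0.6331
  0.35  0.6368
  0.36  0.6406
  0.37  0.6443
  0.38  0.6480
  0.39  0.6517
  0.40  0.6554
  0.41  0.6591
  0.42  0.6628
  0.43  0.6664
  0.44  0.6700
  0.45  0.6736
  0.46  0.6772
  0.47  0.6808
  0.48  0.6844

$25.66

T = 1.5;  σ√T = 0.2205
d₁ = [ln(210/230) + (0.063 − 0.049 + 0.18²/2)·1.5] / 0.2205 = [-0.0910 + 0.0453] / 0.2205 = -0.2072 ⇒ -0.21
d₂ = d₁ − σ√T = -0.2072 − 0.2205 = -0.4276 ⇒ -0.43
e^(−qT) = e^(−0.049·1.5) = 0.9291;  e^(−rT) = e^(−0.063·1.5) = 0.9098
P = 230·0.9098·N(0.43) − 210·0.9291·N(0.21) = 230·0.9098·0.6664 − 210·0.9291·0.5832 = 139.4469 − 113.7887 = 25.6581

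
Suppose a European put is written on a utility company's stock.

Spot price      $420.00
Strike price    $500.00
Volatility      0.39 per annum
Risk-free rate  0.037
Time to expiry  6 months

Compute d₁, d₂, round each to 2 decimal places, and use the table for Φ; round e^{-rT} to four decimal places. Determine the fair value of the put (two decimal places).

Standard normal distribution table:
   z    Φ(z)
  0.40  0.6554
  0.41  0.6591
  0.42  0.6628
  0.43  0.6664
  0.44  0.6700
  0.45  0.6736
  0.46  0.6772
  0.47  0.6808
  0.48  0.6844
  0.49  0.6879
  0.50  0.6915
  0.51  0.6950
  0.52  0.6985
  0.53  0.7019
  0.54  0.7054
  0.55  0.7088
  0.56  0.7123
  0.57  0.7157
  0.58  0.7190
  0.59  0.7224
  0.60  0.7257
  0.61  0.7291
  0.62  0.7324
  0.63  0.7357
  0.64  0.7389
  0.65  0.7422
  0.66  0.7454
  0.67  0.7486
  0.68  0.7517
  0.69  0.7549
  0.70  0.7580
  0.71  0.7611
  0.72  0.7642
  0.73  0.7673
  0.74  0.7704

σ√T = 0.39 × 0.7071 = 0.2758
d₁ = [ln(420/500) + (0.037 + 0.39²/2)·0.5] / 0.2758 = [-0.1744 + 0.0565] / 0.2758 = -0.4273 ≈ -0.43
d₂ = d₁ − σ√T = -0.4273 − 0.2758 = -0.7030 ≈ -0.70
e^(−rT) = e^(−0.037·0.5) = 0.9817
N(−d₂) = N(0.70) = 0.7580;  N(−d₁) = N(0.43) = 0.6664
P = 500·0.9817·0.7580 − 420·0.6664 = 372.0643 − 279.8880 = 92.1763

$92.18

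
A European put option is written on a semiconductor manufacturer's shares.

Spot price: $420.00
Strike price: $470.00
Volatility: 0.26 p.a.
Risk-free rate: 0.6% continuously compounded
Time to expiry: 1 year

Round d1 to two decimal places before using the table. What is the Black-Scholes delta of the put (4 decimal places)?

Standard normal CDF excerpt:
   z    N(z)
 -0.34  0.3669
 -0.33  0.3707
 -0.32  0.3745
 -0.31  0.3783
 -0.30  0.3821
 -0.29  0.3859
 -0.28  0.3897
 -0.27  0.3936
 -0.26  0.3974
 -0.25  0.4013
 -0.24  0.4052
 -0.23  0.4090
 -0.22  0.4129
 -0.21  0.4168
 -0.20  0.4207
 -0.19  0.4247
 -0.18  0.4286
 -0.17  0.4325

σ√T = 0.26·√1 = 0.2600
ln(S/K) + (r + σ²/2)T = ln(420/470) + (0.006 + 0.26²/2)·1 = -0.1125 + 0.0398 = -0.0727
d₁ = -0.0727 / 0.2600 = -0.2795 which rounds to -0.28
N(d₁) = N(-0.28) = 0.3897
Δ_put = N(d₁) − 1 = 0.3897 − 1 = -0.6103

-0.6103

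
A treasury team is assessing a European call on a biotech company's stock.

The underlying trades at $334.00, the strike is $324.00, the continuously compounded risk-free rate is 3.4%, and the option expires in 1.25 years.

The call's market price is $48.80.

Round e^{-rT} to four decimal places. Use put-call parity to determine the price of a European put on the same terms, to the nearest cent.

e^(−rT) = e^(−0.034·1.25) = 0.9584
Put-call parity: C − P = S − K·e^(−rT) = 334 − 324·0.9584 = 334 − 310.5216 = 23.4784
P = C − (C − P) = 48.80 − (23.4784) = 25.3216

$25.32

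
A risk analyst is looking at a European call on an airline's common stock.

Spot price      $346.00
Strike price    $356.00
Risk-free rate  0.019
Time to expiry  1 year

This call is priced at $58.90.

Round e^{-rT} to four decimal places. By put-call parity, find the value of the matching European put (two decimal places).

$62.21

e^(−rT) = e^(−0.019·1) = 0.9812
Put-call parity: C − P = S − K·e^(−rT) = 346 − 356·0.9812 = 346 − 349.3072 = -3.3072
P = C − (C − P) = 58.90 − (-3.3072) = 62.2072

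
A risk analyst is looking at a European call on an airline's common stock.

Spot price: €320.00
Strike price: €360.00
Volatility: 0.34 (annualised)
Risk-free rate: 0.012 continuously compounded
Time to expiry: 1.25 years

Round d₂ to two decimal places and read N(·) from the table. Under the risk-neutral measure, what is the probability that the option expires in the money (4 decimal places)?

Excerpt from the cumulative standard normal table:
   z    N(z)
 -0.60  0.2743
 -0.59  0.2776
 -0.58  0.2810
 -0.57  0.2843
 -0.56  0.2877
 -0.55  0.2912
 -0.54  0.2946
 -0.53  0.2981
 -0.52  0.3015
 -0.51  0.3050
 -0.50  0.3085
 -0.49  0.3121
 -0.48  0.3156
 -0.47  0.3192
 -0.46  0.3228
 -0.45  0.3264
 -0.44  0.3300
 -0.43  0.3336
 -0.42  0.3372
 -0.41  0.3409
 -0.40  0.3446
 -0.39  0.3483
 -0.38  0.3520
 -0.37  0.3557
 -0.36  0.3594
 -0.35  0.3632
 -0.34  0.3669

0.3228

T = 1.25;  σ√T = 0.3801
d₁ = [ln(320/360) + (0.012 + 0.34²/2)·1.25] / 0.3801 = [-0.1178 + 0.0873] / 0.3801 = -0.0803 which rounds to -0.08
d₂ = d₁ − σ√T = -0.0803 − 0.3801 = -0.4605 which rounds to -0.46
Risk-neutral Pr[S_T > K] = N(d₂) = N(-0.46) = 0.3228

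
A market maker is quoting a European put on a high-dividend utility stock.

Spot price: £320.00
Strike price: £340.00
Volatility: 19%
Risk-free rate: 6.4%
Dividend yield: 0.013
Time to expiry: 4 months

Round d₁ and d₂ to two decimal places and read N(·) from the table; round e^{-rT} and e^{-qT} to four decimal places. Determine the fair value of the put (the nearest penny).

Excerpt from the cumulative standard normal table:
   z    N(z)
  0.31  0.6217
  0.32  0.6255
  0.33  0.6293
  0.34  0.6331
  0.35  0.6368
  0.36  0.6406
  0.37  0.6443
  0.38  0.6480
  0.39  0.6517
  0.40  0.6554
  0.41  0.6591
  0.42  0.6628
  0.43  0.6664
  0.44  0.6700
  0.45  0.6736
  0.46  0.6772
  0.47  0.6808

T = 0.3333;  σ√T = 0.1097
d₁ = [ln(320/340) + (0.064 − 0.013 + 0.19²/2)·0.3333] / 0.1097 = [-0.0606 + 0.0230] / 0.1097 = -0.3428 ⇒ -0.34
d₂ = d₁ − σ√T = -0.3428 − 0.1097 = -0.4525 ⇒ -0.45
exp(−qT) = exp(−0.013·0.3333) = 0.9957;  exp(−rT) = exp(−0.064·0.3333) = 0.9789
N(−d₂) = N(0.45) = 0.6736;  N(−d₁) = N(0.34) = 0.6331
P = 340·0.9789·0.6736 − 320·0.9957·0.6331 = 224.1916 − 201.7209 = 22.4707

£22.47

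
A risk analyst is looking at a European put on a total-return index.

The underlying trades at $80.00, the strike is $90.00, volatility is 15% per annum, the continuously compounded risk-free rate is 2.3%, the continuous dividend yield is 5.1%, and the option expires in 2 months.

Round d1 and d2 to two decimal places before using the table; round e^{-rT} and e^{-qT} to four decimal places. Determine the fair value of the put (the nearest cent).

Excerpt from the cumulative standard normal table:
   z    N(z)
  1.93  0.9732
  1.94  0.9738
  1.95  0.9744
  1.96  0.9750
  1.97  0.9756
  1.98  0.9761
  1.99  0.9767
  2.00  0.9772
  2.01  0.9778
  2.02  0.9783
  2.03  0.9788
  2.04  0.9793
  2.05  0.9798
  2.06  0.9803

σ√T = 0.15 × 0.4082 = 0.0612
d₁ = [ln(80/90) + (0.023 − 0.051 + ½·0.15²)·0.1667] / (σ√T) = (-0.1178 − 0.0028) / 0.0612 = -1.9690 ≈ -1.97
d₂ = -1.9690 − 0.0612 = -2.0302 ≈ -2.03
exp(−qT) = exp(−0.051·0.1667) = 0.9915;  exp(−rT) = exp(−0.023·0.1667) = 0.9962
P = 90·0.9962·N(2.03) − 80·0.9915·N(1.97) = 90·0.9962·0.9788 − 80·0.9915·0.9756 = 87.7573 − 77.3846 = 10.3727

$10.37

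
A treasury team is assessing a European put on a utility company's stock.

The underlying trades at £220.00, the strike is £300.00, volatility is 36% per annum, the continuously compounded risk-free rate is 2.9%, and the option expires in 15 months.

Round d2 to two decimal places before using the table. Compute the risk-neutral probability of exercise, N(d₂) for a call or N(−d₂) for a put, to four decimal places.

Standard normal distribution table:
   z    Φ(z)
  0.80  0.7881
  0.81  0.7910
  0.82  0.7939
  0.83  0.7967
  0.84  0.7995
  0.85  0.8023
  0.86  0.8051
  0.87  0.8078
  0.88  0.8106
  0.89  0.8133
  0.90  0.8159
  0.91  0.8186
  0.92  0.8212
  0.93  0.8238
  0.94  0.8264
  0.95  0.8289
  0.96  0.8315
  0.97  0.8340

0.8106

T = 1.25;  σ√T = 0.4025
d₁ = [ln(220/300) + (0.029 + 0.36²/2)·1.25] / 0.4025 = [-0.3102 + 0.1172] / 0.4025 = -0.4793 ≈ -0.48
d₂ = d₁ − σ√T = -0.4793 − 0.4025 = -0.8818 ≈ -0.88
Risk-neutral Pr[S_T < K] = N(−d₂) = N(0.88) = 0.8106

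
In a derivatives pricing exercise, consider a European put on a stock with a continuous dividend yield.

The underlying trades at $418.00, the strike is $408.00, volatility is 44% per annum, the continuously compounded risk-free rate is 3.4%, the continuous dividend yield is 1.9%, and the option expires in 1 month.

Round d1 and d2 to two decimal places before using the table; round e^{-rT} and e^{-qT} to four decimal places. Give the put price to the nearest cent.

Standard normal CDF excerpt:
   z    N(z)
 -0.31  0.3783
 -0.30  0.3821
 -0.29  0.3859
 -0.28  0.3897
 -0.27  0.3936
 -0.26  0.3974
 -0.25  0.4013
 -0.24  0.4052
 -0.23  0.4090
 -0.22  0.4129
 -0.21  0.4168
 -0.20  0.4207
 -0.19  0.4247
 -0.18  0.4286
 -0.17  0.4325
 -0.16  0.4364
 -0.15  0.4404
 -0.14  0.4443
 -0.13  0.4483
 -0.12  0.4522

$14.92

σ√T = 0.44·√0.08333 = 0.1270
d₁ = [ln(418/408) + (0.034 − 0.019 + 0.44²/2)·0.08333] / 0.1270 = [0.0242 + 0.0093] / 0.1270 = 0.2640 ⇒ 0.26
d₂ = d₁ − σ√T = 0.2640 − 0.1270 = 0.1370 ⇒ 0.14
e^(−qT) = e^(−0.019·0.08333) = 0.9984;  e^(−rT) = e^(−0.034·0.08333) = 0.9972
P = 408·0.9972·N(-0.14) − 418·0.9984·N(-0.26) = 408·0.9972·0.4443 − 418·0.9984·0.3974 = 180.7668 − 165.8474 = 14.9194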